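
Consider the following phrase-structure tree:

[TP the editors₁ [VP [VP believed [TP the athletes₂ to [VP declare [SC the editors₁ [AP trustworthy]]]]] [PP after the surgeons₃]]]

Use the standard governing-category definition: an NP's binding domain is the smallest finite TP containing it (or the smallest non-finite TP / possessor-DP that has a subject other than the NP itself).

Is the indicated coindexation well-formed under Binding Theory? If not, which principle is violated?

Principle C

The two coindexed NPs are *the editors₁* (the lower occurrence) and *the editors₁* (the higher occurrence).
*the editors₁* (the lower occurrence) is an R-expression. Principle C requires it to be free everywhere.
*the editors₁* (the higher occurrence) c-commands it and carries the same index.
The R-expression is bound → Principle C violation.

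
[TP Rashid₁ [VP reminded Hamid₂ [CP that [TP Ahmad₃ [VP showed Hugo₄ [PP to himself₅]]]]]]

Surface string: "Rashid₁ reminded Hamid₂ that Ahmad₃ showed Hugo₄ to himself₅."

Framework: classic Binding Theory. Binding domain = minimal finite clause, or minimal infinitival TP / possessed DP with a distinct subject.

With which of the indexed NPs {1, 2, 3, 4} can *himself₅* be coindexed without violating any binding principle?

*himself* is an anaphor, so Principle A applies: it must be bound in its binding domain.
Binding domain of *himself₅*: the embedded TP, whose subject is Ahmad₃.
*Rashid₁* c-commands the anaphor but is outside its binding domain → cannot satisfy Principle A.
*Hamid₂* c-commands the anaphor but is outside its binding domain → cannot satisfy Principle A.
*Ahmad₃* c-commands the anaphor within its binding domain → licit binder.
*Hugo₄* c-commands the anaphor within its binding domain → licit binder.

{3, 4}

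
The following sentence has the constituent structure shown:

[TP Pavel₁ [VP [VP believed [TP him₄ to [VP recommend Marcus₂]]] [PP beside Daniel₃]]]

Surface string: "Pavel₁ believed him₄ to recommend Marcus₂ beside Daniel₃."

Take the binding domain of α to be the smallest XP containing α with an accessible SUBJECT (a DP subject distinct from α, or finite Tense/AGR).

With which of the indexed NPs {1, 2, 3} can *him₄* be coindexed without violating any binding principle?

{3}

*him* is a pronoun, so Principle B applies: it must be free in its binding domain.
Binding domain of *him₄*: the matrix TP, whose subject is Pavel₁.
*Pavel₁* c-commands the pronoun within its binding domain → coindexation would violate Principle B.
*Marcus₂*: the pronoun c-commands this R-expression → coindexation would violate Principle C on *Marcus₂*.
*Daniel₃* and the pronoun do not c-command one another → neither Principle B nor Principle C is at stake; coindexation permitted.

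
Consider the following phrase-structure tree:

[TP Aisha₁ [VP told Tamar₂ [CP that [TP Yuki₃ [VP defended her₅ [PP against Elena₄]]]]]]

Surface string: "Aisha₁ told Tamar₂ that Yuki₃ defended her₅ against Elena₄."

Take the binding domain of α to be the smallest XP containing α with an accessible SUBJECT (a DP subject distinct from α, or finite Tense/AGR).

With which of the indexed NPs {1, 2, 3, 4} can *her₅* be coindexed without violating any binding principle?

{1, 2}

*her* is a pronoun, so Principle B applies: it must be free in its binding domain.
Binding domain of *her₅*: the embedded TP, whose subject is Yuki₃.
*Aisha₁* c-commands the pronoun but from outside its binding domain, and is not c-commanded by it → coindexation permitted.
*Tamar₂* c-commands the pronoun but from outside its binding domain, and is not c-commanded by it → coindexation permitted.
*Yuki₃* c-commands the pronoun within its binding domain → coindexation would violate Principle B.
*Elena₄*: the pronoun c-commands this R-expression → coindexation would violate Principle C on *Elena₄*.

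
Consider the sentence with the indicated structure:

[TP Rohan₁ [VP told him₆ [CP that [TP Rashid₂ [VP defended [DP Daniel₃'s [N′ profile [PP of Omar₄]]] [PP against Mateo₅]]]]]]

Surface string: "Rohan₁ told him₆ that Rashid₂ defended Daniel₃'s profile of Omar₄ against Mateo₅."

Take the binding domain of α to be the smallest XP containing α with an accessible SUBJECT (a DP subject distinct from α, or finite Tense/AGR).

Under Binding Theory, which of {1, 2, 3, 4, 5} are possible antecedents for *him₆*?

none

*him* is a pronoun, so Principle B applies: it must be free in its binding domain.
Binding domain of *him₆*: the matrix TP, whose subject is Rohan₁.
*Rohan₁* c-commands the pronoun within its binding domain → coindexation would violate Principle B.
*Rashid₂*: the pronoun c-commands this R-expression → coindexation would violate Principle C on *Rashid₂*.
*Daniel₃*: the pronoun c-commands this R-expression → coindexation would violate Principle C on *Daniel₃*.
*Omar₄*: the pronoun c-commands this R-expression → coindexation would violate Principle C on *Omar₄*.
*Mateo₅*: the pronoun c-commands this R-expression → coindexation would violate Principle C on *Mateo₅*.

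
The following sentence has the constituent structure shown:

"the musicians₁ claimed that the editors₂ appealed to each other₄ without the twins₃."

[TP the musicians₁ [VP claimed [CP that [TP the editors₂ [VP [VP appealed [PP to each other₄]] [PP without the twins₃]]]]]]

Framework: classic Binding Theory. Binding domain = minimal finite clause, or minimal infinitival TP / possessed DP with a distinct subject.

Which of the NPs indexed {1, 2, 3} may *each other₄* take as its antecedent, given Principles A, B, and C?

*each other* is an anaphor, so Principle A applies: it must be bound in its binding domain.
Binding domain of *each other₄*: the embedded TP, whose subject is the editors₂.
*the musicians₁* c-commands the anaphor but is outside its binding domain → cannot satisfy Principle A.
*the editors₂* c-commands the anaphor within its binding domain → licit binder.
*the twins₃* does not c-command the anaphor → cannot bind it.

{2}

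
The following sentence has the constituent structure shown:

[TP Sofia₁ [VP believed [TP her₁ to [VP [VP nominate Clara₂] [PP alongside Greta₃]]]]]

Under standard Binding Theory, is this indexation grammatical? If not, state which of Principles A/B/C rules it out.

The two coindexed NPs are *Sofia₁* and *her₁*.
*her₁* is a pronoun. Its binding domain is the matrix TP, whose subject is Sofia₁.
*Sofia₁* c-commands it within that domain and carries the same index.
The pronoun is locally bound → Principle B violation.

Principle B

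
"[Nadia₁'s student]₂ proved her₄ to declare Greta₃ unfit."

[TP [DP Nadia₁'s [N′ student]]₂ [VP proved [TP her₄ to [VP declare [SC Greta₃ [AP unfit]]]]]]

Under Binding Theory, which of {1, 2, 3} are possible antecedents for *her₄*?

{1}

*her* is a pronoun, so Principle B applies: it must be free in its binding domain.
Binding domain of *her₄*: the matrix TP, whose subject is [Nadia₁'s student]₂.
*Nadia₁* and the pronoun do not c-command one another → neither Principle B nor Principle C is at stake; coindexation permitted.
*[Nadia₁'s student]₂* c-commands the pronoun within its binding domain → coindexation would violate Principle B.
*Greta₃*: the pronoun c-commands this R-expression → coindexation would violate Principle C on *Greta₃*.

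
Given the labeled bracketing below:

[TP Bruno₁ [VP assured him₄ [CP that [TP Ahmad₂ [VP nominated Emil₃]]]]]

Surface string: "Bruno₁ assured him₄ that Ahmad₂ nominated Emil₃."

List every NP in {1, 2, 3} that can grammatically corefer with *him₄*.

*him* is a pronoun, so Principle B applies: it must be free in its binding domain.
Binding domain of *him₄*: the matrix TP, whose subject is Bruno₁.
*Bruno₁* c-commands the pronoun within its binding domain → coindexation would violate Principle B.
*Ahmad₂*: the pronoun c-commands this R-expression → coindexation would violate Principle C on *Ahmad₂*.
*Emil₃*: the pronoun c-commands this R-expression → coindexation would violate Principle C on *Emil₃*.

none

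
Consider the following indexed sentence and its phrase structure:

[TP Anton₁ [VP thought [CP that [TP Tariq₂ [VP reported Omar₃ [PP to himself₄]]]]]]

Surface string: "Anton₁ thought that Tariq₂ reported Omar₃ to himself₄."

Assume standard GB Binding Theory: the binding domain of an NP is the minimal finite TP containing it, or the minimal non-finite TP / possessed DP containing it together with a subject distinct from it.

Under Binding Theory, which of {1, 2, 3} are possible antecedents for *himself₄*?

*himself* is an anaphor, so Principle A applies: it must be bound in its binding domain.
Binding domain of *himself₄*: the embedded TP, whose subject is Tariq₂.
*Anton₁* c-commands the anaphor but is outside its binding domain → cannot satisfy Principle A.
*Tariq₂* c-commands the anaphor within its binding domain → licit binder.
*Omar₃* c-commands the anaphor within its binding domain → licit binder.

{2, 3}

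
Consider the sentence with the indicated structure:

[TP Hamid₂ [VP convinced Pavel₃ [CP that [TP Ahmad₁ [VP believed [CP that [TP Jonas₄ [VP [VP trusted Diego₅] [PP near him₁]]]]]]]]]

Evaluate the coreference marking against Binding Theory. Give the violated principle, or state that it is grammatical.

The two coindexed NPs are *Ahmad₁* and *him₁*.
*him₁* is a pronoun; its binding domain is the embedded TP, whose subject is Jonas₄. Within that domain it is c-commanded only by *Jonas₄*, which carries a different index — the pronoun is free locally, so Principle B holds.
*Ahmad₁* is an R-expression; *him₁* does not c-command it, and no other NP shares its index, so Principle C is satisfied.
All principles are respected.

grammatical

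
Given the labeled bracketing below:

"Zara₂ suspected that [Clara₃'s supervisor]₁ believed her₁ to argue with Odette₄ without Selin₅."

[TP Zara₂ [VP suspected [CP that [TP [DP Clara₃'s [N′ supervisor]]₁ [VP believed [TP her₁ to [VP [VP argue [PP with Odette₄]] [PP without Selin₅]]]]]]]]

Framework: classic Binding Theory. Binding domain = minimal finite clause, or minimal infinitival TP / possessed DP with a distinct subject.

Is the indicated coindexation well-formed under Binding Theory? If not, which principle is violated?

Principle B

The two coindexed NPs are *[Clara₃'s supervisor]₁* and *her₁*.
*her₁* is a pronoun. Its binding domain is the embedded TP, whose subject is [Clara₃'s supervisor]₁.
*[Clara₃'s supervisor]₁* c-commands it within that domain and carries the same index.
The pronoun is locally bound → Principle B violation.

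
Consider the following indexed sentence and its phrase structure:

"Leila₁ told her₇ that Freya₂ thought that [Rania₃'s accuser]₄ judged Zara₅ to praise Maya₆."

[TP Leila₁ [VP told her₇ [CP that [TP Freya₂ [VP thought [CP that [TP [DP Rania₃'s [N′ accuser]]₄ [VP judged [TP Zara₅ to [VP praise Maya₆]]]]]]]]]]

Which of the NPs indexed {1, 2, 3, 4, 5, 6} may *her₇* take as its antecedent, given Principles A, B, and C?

none

*her* is a pronoun, so Principle B applies: it must be free in its binding domain.
Binding domain of *her₇*: the matrix TP, whose subject is Leila₁.
*Leila₁* c-commands the pronoun within its binding domain → coindexation would violate Principle B.
*Freya₂*: the pronoun c-commands this R-expression → coindexation would violate Principle C on *Freya₂*.
*Rania₃*: the pronoun c-commands this R-expression → coindexation would violate Principle C on *Rania₃*.
*[Rania₃'s accuser]₄*: the pronoun c-commands this R-expression → coindexation would violate Principle C on *[Rania₃'s accuser]₄*.
*Zara₅*: the pronoun c-commands this R-expression → coindexation would violate Principle C on *Zara₅*.
*Maya₆*: the pronoun c-commands this R-expression → coindexation would violate Principle C on *Maya₆*.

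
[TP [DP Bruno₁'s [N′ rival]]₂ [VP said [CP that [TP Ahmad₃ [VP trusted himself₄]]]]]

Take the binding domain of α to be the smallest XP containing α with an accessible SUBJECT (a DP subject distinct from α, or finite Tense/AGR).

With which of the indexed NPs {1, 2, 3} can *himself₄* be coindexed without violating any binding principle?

*himself* is an anaphor, so Principle A applies: it must be bound in its binding domain.
Binding domain of *himself₄*: the embedded TP, whose subject is Ahmad₃.
*Bruno₁* does not c-command the anaphor → cannot bind it.
*[Bruno₁'s rival]₂* c-commands the anaphor but is outside its binding domain → cannot satisfy Principle A.
*Ahmad₃* c-commands the anaphor within its binding domain → licit binder.

{3}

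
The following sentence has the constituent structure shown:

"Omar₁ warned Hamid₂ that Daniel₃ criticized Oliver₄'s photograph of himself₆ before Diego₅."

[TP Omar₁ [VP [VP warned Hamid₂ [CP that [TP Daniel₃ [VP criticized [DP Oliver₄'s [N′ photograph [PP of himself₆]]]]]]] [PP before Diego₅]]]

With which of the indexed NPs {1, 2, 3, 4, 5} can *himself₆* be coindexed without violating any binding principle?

{4}

*himself* is an anaphor, so Principle A applies: it must be bound in its binding domain.
Binding domain of *himself₆*: the possessed DP, whose subject is Oliver₄.
*Omar₁* c-commands the anaphor but is outside its binding domain → cannot satisfy Principle A.
*Hamid₂* c-commands the anaphor but is outside its binding domain → cannot satisfy Principle A.
*Daniel₃* c-commands the anaphor but is outside its binding domain → cannot satisfy Principle A.
*Oliver₄* c-commands the anaphor within its binding domain → licit binder.
*Diego₅* does not c-command the anaphor → cannot bind it.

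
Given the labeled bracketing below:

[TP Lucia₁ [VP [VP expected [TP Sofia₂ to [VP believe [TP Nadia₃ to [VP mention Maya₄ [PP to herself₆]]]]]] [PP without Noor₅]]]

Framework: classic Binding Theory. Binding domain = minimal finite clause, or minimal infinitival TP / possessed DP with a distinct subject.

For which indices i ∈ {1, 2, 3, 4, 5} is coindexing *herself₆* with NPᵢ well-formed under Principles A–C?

*herself* is an anaphor, so Principle A applies: it must be bound in its binding domain.
Binding domain of *herself₆*: the embedded TP, whose subject is Nadia₃.
*Lucia₁* c-commands the anaphor but is outside its binding domain → cannot satisfy Principle A.
*Sofia₂* c-commands the anaphor but is outside its binding domain → cannot satisfy Principle A.
*Nadia₃* c-commands the anaphor within its binding domain → licit binder.
*Maya₄* c-commands the anaphor within its binding domain → licit binder.
*Noor₅* does not c-command the anaphor → cannot bind it.

{3, 4}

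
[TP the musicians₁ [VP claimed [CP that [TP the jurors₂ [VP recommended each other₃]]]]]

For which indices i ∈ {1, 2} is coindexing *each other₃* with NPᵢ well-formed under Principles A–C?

*each other* is an anaphor, so Principle A applies: it must be bound in its binding domain.
Binding domain of *each other₃*: the embedded TP, whose subject is the jurors₂.
*the musicians₁* c-commands the anaphor but is outside its binding domain → cannot satisfy Principle A.
*the jurors₂* c-commands the anaphor within its binding domain → licit binder.

{2}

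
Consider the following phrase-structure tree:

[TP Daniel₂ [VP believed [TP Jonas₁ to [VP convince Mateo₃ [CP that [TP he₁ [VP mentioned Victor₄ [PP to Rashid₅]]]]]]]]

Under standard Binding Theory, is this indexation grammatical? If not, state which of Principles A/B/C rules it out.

The two coindexed NPs are *Jonas₁* and *he₁*.
*he₁* is a pronoun; nothing c-commands it within its binding domain (the embedded TP.), so Principle B holds trivially.
*Jonas₁* is an R-expression; *he₁* does not c-command it, and no other NP shares its index, so Principle C is satisfied.
All principles are respected.

grammatical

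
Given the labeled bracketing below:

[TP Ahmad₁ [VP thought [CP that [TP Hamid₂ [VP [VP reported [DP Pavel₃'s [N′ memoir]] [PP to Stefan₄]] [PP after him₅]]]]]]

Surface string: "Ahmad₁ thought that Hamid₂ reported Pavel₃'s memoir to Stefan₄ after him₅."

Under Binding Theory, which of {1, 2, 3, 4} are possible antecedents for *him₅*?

*him* is a pronoun, so Principle B applies: it must be free in its binding domain.
Binding domain of *him₅*: the embedded TP, whose subject is Hamid₂.
*Ahmad₁* c-commands the pronoun but from outside its binding domain, and is not c-commanded by it → coindexation permitted.
*Hamid₂* c-commands the pronoun within its binding domain → coindexation would violate Principle B.
*Pavel₃* and the pronoun do not c-command one another → neither Principle B nor Principle C is at stake; coindexation permitted.
*Stefan₄* and the pronoun do not c-command one another → neither Principle B nor Principle C is at stake; coindexation permitted.

{1, 3, 4}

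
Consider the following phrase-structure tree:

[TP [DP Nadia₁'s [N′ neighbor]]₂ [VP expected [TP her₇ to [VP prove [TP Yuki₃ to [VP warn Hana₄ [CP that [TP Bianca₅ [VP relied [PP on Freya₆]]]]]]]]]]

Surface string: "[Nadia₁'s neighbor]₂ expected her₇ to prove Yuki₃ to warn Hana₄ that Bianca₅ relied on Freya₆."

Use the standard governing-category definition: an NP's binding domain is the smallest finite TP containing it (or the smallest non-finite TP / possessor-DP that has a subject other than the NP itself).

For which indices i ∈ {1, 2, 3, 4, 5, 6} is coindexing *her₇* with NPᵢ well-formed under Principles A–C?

{1}

*her* is a pronoun, so Principle B applies: it must be free in its binding domain.
Binding domain of *her₇*: the matrix TP, whose subject is [Nadia₁'s neighbor]₂.
*Nadia₁* and the pronoun do not c-command one another → neither Principle B nor Principle C is at stake; coindexation permitted.
*[Nadia₁'s neighbor]₂* c-commands the pronoun within its binding domain → coindexation would violate Principle B.
*Yuki₃*: the pronoun c-commands this R-expression → coindexation would violate Principle C on *Yuki₃*.
*Hana₄*: the pronoun c-commands this R-expression → coindexation would violate Principle C on *Hana₄*.
*Bianca₅*: the pronoun c-commands this R-expression → coindexation would violate Principle C on *Bianca₅*.
*Freya₆*: the pronoun c-commands this R-expression → coindexation would violate Principle C on *Freya₆*.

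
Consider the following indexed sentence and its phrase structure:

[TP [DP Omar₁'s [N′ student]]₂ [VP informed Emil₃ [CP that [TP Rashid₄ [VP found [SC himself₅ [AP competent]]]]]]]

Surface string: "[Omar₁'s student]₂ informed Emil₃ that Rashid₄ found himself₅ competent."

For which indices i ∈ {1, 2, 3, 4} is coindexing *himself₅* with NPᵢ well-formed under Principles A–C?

*himself* is an anaphor, so Principle A applies: it must be bound in its binding domain.
Binding domain of *himself₅*: the embedded TP, whose subject is Rashid₄.
*Omar₁* does not c-command the anaphor → cannot bind it.
*[Omar₁'s student]₂* c-commands the anaphor but is outside its binding domain → cannot satisfy Principle A.
*Emil₃* c-commands the anaphor but is outside its binding domain → cannot satisfy Principle A.
*Rashid₄* c-commands the anaphor within its binding domain → licit binder.

{4}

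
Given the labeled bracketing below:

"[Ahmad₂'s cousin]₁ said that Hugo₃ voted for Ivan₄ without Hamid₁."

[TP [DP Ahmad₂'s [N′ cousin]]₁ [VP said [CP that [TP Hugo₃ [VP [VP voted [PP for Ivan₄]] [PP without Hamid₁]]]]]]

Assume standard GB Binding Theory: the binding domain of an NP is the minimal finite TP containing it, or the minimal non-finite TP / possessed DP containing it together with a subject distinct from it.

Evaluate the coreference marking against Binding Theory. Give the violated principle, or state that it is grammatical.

Principle C

The two coindexed NPs are *[Ahmad₂'s cousin]₁* and *Hamid₁*.
*Hamid₁* is an R-expression. Principle C requires it to be free everywhere.
*[Ahmad₂'s cousin]₁* c-commands it and carries the same index.
The R-expression is bound → Principle C violation.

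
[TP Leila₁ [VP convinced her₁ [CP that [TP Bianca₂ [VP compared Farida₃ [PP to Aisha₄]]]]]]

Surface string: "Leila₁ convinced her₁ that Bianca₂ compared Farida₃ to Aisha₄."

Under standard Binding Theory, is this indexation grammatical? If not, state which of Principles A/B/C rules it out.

Principle B

The two coindexed NPs are *Leila₁* and *her₁*.
*her₁* is a pronoun. Its binding domain is the matrix TP, whose subject is Leila₁.
*Leila₁* c-commands it within that domain and carries the same index.
The pronoun is locally bound → Principle B violation.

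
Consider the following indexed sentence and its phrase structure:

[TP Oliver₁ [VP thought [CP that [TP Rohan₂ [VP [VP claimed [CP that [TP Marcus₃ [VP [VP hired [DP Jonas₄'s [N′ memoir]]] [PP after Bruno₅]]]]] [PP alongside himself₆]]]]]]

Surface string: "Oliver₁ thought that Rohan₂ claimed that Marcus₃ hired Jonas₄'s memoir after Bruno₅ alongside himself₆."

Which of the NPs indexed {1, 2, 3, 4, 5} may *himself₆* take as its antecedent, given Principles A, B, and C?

*himself* is an anaphor, so Principle A applies: it must be bound in its binding domain.
Binding domain of *himself₆*: the embedded TP, whose subject is Rohan₂.
*Oliver₁* c-commands the anaphor but is outside its binding domain → cannot satisfy Principle A.
*Rohan₂* c-commands the anaphor within its binding domain → licit binder.
*Marcus₃* does not c-command the anaphor → cannot bind it.
*Jonas₄* does not c-command the anaphor → cannot bind it.
*Bruno₅* does not c-command the anaphor → cannot bind it.

{2}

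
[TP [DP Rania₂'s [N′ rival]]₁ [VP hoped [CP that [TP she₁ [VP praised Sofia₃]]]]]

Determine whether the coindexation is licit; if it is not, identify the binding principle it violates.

grammatical

The two coindexed NPs are *[Rania₂'s rival]₁* and *she₁*.
*she₁* is a pronoun; nothing c-commands it within its binding domain (the embedded TP.), so Principle B holds trivially.
*[Rania₂'s rival]₁* is an R-expression; *she₁* does not c-command it, and no other NP shares its index, so Principle C is satisfied.
All principles are respected.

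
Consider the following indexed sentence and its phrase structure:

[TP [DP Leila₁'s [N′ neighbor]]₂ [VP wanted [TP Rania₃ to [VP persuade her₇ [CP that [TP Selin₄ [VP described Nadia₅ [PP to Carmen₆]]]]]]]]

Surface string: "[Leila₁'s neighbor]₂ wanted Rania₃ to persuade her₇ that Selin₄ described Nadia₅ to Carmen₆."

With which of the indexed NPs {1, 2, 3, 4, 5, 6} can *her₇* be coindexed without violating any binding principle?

{1, 2}

*her* is a pronoun, so Principle B applies: it must be free in its binding domain.
Binding domain of *her₇*: the embedded TP, whose subject is Rania₃.
*Leila₁* and the pronoun do not c-command one another → neither Principle B nor Principle C is at stake; coindexation permitted.
*[Leila₁'s neighbor]₂* c-commands the pronoun but from outside its binding domain, and is not c-commanded by it → coindexation permitted.
*Rania₃* c-commands the pronoun within its binding domain → coindexation would violate Principle B.
*Selin₄*: the pronoun c-commands this R-expression → coindexation would violate Principle C on *Selin₄*.
*Nadia₅*: the pronoun c-commands this R-expression → coindexation would violate Principle C on *Nadia₅*.
*Carmen₆*: the pronoun c-commands this R-expression → coindexation would violate Principle C on *Carmen₆*.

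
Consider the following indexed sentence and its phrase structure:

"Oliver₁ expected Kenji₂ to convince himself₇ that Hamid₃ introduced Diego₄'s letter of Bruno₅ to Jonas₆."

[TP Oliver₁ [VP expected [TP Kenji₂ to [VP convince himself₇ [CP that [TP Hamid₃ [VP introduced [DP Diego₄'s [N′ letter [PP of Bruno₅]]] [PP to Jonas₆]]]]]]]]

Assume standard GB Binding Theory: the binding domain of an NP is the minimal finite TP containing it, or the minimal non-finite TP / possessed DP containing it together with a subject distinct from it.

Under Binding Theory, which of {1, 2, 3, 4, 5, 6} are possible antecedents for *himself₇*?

*himself* is an anaphor, so Principle A applies: it must be bound in its binding domain.
Binding domain of *himself₇*: the embedded TP, whose subject is Kenji₂.
*Oliver₁* c-commands the anaphor but is outside its binding domain → cannot satisfy Principle A.
*Kenji₂* c-commands the anaphor within its binding domain → licit binder.
*Hamid₃* does not c-command the anaphor → cannot bind it.
*Diego₄* does not c-command the anaphor → cannot bind it.
*Bruno₅* does not c-command the anaphor → cannot bind it.
*Jonas₆* does not c-command the anaphor → cannot bind it.

{2}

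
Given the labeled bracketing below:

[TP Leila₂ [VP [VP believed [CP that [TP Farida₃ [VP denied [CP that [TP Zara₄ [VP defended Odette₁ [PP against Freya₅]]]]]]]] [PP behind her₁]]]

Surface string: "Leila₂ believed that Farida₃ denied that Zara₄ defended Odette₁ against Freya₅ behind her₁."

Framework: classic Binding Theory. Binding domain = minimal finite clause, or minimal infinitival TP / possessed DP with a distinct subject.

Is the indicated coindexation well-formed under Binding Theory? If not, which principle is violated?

The two coindexed NPs are *Odette₁* and *her₁*.
*her₁* is a pronoun; its binding domain is the matrix TP, whose subject is Leila₂. Within that domain it is c-commanded only by *Leila₂*, which carries a different index — the pronoun is free locally, so Principle B holds.
*Odette₁* is an R-expression; *her₁* does not c-command it, and no other NP shares its index, so Principle C is satisfied.
All principles are respected.

grammatical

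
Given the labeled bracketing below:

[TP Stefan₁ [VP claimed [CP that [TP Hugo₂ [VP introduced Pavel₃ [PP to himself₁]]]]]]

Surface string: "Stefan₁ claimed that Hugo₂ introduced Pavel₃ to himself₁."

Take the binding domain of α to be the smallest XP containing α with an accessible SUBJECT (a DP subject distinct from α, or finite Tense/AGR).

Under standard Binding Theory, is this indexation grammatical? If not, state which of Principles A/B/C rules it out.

Principle A

The two coindexed NPs are *Stefan₁* and *himself₁*.
*himself₁* is an anaphor. Principle A requires it to be bound within its binding domain — the embedded TP, whose subject is Hugo₂.
Within that domain it is c-commanded by *Hugo₂*, *Pavel₃*, none of which share its index.
*Stefan₁* does c-command the anaphor, but from outside its binding domain.
The anaphor is unbound in its domain → Principle A violation.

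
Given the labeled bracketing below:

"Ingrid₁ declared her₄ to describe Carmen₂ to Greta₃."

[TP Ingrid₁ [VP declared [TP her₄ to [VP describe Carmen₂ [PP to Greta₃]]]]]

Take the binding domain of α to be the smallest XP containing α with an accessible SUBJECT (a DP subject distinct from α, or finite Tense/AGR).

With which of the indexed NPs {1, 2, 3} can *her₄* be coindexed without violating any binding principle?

*her* is a pronoun, so Principle B applies: it must be free in its binding domain.
Binding domain of *her₄*: the matrix TP, whose subject is Ingrid₁.
*Ingrid₁* c-commands the pronoun within its binding domain → coindexation would violate Principle B.
*Carmen₂*: the pronoun c-commands this R-expression → coindexation would violate Principle C on *Carmen₂*.
*Greta₃*: the pronoun c-commands this R-expression → coindexation would violate Principle C on *Greta₃*.

none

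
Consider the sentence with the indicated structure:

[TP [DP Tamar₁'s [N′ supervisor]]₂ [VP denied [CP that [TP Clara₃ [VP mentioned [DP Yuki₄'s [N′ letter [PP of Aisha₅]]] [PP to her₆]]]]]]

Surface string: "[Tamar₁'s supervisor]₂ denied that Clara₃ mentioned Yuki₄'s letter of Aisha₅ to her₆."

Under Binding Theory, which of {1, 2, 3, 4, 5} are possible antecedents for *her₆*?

*her* is a pronoun, so Principle B applies: it must be free in its binding domain.
Binding domain of *her₆*: the embedded TP, whose subject is Clara₃.
*Tamar₁* and the pronoun do not c-command one another → neither Principle B nor Principle C is at stake; coindexation permitted.
*[Tamar₁'s supervisor]₂* c-commands the pronoun but from outside its binding domain, and is not c-commanded by it → coindexation permitted.
*Clara₃* c-commands the pronoun within its binding domain → coindexation would violate Principle B.
*Yuki₄* and the pronoun do not c-command one another → neither Principle B nor Principle C is at stake; coindexation permitted.
*Aisha₅* and the pronoun do not c-command one another → neither Principle B nor Principle C is at stake; coindexation permitted.

{1, 2, 4, 5}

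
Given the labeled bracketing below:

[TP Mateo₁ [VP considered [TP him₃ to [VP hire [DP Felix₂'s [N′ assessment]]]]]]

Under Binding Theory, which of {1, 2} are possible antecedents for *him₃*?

none

*him* is a pronoun, so Principle B applies: it must be free in its binding domain.
Binding domain of *him₃*: the matrix TP, whose subject is Mateo₁.
*Mateo₁* c-commands the pronoun within its binding domain → coindexation would violate Principle B.
*Felix₂*: the pronoun c-commands this R-expression → coindexation would violate Principle C on *Felix₂*.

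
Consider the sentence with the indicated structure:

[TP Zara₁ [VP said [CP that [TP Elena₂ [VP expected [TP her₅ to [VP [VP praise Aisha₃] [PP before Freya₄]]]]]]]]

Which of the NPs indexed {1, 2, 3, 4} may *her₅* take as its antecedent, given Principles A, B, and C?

*her* is a pronoun, so Principle B applies: it must be free in its binding domain.
Binding domain of *her₅*: the embedded TP, whose subject is Elena₂.
*Zara₁* c-commands the pronoun but from outside its binding domain, and is not c-commanded by it → coindexation permitted.
*Elena₂* c-commands the pronoun within its binding domain → coindexation would violate Principle B.
*Aisha₃*: the pronoun c-commands this R-expression → coindexation would violate Principle C on *Aisha₃*.
*Freya₄*: the pronoun c-commands this R-expression → coindexation would violate Principle C on *Freya₄*.

{1}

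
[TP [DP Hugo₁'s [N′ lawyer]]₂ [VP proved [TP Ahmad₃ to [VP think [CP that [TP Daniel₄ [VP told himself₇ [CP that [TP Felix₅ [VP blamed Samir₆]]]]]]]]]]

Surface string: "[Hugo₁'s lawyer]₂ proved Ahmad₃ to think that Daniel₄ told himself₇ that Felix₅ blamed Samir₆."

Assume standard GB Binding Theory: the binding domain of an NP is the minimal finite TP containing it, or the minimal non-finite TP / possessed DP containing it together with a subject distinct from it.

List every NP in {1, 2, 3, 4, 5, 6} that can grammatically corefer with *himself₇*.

*himself* is an anaphor, so Principle A applies: it must be bound in its binding domain.
Binding domain of *himself₇*: the embedded TP, whose subject is Daniel₄.
*Hugo₁* does not c-command the anaphor → cannot bind it.
*[Hugo₁'s lawyer]₂* c-commands the anaphor but is outside its binding domain → cannot satisfy Principle A.
*Ahmad₃* c-commands the anaphor but is outside its binding domain → cannot satisfy Principle A.
*Daniel₄* c-commands the anaphor within its binding domain → licit binder.
*Felix₅* does not c-command the anaphor → cannot bind it.
*Samir₆* does not c-command the anaphor → cannot bind it.

{4}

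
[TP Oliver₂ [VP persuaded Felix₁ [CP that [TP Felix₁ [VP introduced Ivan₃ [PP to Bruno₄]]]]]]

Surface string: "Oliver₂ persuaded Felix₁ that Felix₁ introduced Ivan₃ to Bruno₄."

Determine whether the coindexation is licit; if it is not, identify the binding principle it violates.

Principle C

The two coindexed NPs are *Felix₁* (the higher occurrence) and *Felix₁* (the lower occurrence).
*Felix₁* (the lower occurrence) is an R-expression. Principle C requires it to be free everywhere.
*Felix₁* (the higher occurrence) c-commands it and carries the same index.
The R-expression is bound → Principle C violation.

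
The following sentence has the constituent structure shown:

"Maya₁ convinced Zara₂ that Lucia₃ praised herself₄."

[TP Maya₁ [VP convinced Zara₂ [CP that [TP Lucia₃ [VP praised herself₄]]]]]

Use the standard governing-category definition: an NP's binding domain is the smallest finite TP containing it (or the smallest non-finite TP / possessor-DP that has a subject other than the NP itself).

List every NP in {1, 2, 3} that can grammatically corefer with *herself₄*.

*herself* is an anaphor, so Principle A applies: it must be bound in its binding domain.
Binding domain of *herself₄*: the embedded TP, whose subject is Lucia₃.
*Maya₁* c-commands the anaphor but is outside its binding domain → cannot satisfy Principle A.
*Zara₂* c-commands the anaphor but is outside its binding domain → cannot satisfy Principle A.
*Lucia₃* c-commands the anaphor within its binding domain → licit binder.

{3}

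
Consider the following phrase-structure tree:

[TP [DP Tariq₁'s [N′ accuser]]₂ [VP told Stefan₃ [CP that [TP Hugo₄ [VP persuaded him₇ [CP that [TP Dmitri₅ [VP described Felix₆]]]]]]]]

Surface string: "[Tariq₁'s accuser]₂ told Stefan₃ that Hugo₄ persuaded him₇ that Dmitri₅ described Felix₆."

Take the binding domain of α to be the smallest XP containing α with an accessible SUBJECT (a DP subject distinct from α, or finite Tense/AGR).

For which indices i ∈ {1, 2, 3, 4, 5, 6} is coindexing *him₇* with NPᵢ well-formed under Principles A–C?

{1, 2, 3}

*him* is a pronoun, so Principle B applies: it must be free in its binding domain.
Binding domain of *him₇*: the embedded TP, whose subject is Hugo₄.
*Tariq₁* and the pronoun do not c-command one another → neither Principle B nor Principle C is at stake; coindexation permitted.
*[Tariq₁'s accuser]₂* c-commands the pronoun but from outside its binding domain, and is not c-commanded by it → coindexation permitted.
*Stefan₃* c-commands the pronoun but from outside its binding domain, and is not c-commanded by it → coindexation permitted.
*Hugo₄* c-commands the pronoun within its binding domain → coindexation would violate Principle B.
*Dmitri₅*: the pronoun c-commands this R-expression → coindexation would violate Principle C on *Dmitri₅*.
*Felix₆*: the pronoun c-commands this R-expression → coindexation would violate Principle C on *Felix₆*.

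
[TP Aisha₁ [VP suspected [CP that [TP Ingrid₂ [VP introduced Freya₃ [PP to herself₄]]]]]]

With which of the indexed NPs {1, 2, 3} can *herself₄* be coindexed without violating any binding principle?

{2, 3}

*herself* is an anaphor, so Principle A applies: it must be bound in its binding domain.
Binding domain of *herself₄*: the embedded TP, whose subject is Ingrid₂.
*Aisha₁* c-commands the anaphor but is outside its binding domain → cannot satisfy Principle A.
*Ingrid₂* c-commands the anaphor within its binding domain → licit binder.
*Freya₃* c-commands the anaphor within its binding domain → licit binder.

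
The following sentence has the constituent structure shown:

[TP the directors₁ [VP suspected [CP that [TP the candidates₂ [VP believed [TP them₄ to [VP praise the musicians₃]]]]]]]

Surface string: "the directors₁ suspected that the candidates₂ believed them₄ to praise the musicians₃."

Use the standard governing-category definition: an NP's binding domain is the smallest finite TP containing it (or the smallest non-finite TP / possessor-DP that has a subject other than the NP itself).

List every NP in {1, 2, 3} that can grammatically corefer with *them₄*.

{1}

*them* is a pronoun, so Principle B applies: it must be free in its binding domain.
Binding domain of *them₄*: the embedded TP, whose subject is the candidates₂.
*the directors₁* c-commands the pronoun but from outside its binding domain, and is not c-commanded by it → coindexation permitted.
*the candidates₂* c-commands the pronoun within its binding domain → coindexation would violate Principle B.
*the musicians₃*: the pronoun c-commands this R-expression → coindexation would violate Principle C on *the musicians₃*.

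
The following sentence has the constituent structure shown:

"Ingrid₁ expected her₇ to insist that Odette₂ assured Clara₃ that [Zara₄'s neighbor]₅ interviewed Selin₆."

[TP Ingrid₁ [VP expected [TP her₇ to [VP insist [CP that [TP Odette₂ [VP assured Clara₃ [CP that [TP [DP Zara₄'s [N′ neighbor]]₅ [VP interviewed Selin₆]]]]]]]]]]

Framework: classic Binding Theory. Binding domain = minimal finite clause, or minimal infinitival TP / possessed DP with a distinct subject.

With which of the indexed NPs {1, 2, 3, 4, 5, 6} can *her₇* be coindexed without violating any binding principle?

none

*her* is a pronoun, so Principle B applies: it must be free in its binding domain.
Binding domain of *her₇*: the matrix TP, whose subject is Ingrid₁.
*Ingrid₁* c-commands the pronoun within its binding domain → coindexation would violate Principle B.
*Odette₂*: the pronoun c-commands this R-expression → coindexation would violate Principle C on *Odette₂*.
*Clara₃*: the pronoun c-commands this R-expression → coindexation would violate Principle C on *Clara₃*.
*Zara₄*: the pronoun c-commands this R-expression → coindexation would violate Principle C on *Zara₄*.
*[Zara₄'s neighbor]₅*: the pronoun c-commands this R-expression → coindexation would violate Principle C on *[Zara₄'s neighbor]₅*.
*Selin₆*: the pronoun c-commands this R-expression → coindexation would violate Principle C on *Selin₆*.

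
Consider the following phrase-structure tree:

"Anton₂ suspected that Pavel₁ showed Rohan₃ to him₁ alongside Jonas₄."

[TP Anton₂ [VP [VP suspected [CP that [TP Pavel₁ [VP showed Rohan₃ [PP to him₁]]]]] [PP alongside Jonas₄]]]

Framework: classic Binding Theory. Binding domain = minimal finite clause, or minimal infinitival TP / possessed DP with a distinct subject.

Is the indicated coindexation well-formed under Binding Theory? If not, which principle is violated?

The two coindexed NPs are *Pavel₁* and *him₁*.
*him₁* is a pronoun. Its binding domain is the embedded TP, whose subject is Pavel₁.
*Pavel₁* c-commands it within that domain and carries the same index.
The pronoun is locally bound → Principle B violation.

Principle B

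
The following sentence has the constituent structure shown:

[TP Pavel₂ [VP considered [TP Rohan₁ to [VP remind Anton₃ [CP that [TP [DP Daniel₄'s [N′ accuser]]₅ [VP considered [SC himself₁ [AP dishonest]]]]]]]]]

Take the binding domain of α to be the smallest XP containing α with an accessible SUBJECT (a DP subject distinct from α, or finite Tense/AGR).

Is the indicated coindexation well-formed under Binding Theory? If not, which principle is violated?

Principle A

The two coindexed NPs are *Rohan₁* and *himself₁*.
*himself₁* is an anaphor. Principle A requires it to be bound within its binding domain — the embedded TP, whose subject is [Daniel₄'s accuser]₅.
Within that domain it is c-commanded by *[Daniel₄'s accuser]₅*, which does not share its index.
*Rohan₁* does c-command the anaphor, but from outside its binding domain.
The anaphor is unbound in its domain → Principle A violation.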